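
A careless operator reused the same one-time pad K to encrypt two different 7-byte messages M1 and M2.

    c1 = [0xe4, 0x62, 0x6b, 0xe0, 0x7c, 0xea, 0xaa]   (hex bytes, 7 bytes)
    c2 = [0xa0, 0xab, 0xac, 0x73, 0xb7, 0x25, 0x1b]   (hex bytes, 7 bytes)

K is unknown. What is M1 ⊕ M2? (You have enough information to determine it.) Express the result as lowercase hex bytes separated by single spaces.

c1 ⊕ c2 = (M1 ⊕ K) ⊕ (M2 ⊕ K) = M1 ⊕ M2 — the shared key cancels under XOR.
e4 ^ a0 = 44
62 ^ ab = c9
6b ^ ac = c7
e0 ^ 73 = 93
7c ^ b7 = cb
ea ^ 25 = cf
aa ^ 1b = b1

44 c9 c7 93 cb cf b1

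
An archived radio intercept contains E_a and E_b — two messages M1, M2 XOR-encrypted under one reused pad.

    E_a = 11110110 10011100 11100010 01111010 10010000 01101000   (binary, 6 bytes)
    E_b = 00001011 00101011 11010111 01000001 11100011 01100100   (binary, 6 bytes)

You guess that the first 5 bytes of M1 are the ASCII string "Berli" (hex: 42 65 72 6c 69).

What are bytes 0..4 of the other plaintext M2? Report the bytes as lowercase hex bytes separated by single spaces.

First, E_a ⊕ E_b = (M1 ⊕ K) ⊕ (M2 ⊕ K) = M1 ⊕ M2, so the key drops out. Then M2 = (M1 ⊕ M2) ⊕ M1 over the first 5 bytes.
byte 0: (f6 XOR 0b) XOR 42 = fd XOR 42 = bf
byte 1: (9c XOR 2b) XOR 65 = b7 XOR 65 = d2
byte 2: (e2 XOR d7) XOR 72 = 35 XOR 72 = 47
byte 3: (7a XOR 41) XOR 6c = 3b XOR 6c = 57
byte 4: (90 XOR e3) XOR 69 = 73 XOR 69 = 1a

bf d2 47 57 1a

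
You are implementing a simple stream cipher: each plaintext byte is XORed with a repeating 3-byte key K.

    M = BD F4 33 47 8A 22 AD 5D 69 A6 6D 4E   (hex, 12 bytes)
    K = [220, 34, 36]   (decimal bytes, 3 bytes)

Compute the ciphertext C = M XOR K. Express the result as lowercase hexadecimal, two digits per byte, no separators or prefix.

The 3-byte key repeats, so the effective keystream is dc 22 24 dc 22 24 dc 22 24 dc 22 24.
byte 0: bd XOR dc = 61
byte 1: f4 XOR 22 = d6
byte 2: 33 XOR 24 = 17
byte 3: 47 XOR dc = 9b
byte 4: 8a XOR 22 = a8
byte 5: 22 XOR 24 = 06
byte 6: ad XOR dc = 71
byte 7: 5d XOR 22 = 7f
byte 8: 69 XOR 24 = 4d
byte 9: a6 XOR dc = 7a
byte 10: 6d XOR 22 = 4f
byte 11: 4e XOR 24 = 6a

61d6179ba806717f4d7a4f6a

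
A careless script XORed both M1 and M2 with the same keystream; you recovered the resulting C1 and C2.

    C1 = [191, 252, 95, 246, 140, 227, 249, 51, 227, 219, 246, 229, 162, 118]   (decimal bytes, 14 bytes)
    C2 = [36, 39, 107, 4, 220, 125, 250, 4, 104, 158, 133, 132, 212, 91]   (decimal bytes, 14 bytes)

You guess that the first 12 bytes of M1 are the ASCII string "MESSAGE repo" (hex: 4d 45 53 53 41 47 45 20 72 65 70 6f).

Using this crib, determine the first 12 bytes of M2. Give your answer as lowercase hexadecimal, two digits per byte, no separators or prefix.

First, C1 ⊕ C2 = (M1 ⊕ K) ⊕ (M2 ⊕ K) = M1 ⊕ M2, so the key drops out. Then M2 = (M1 ⊕ M2) ⊕ M1 over the first 12 bytes.
byte 0: (bf ⊕ 24) ⊕ 4d = 9b ⊕ 4d = d6
byte 1: (fc ⊕ 27) ⊕ 45 = db ⊕ 45 = 9e
byte 2: (5f ⊕ 6b) ⊕ 53 = 34 ⊕ 53 = 67
byte 3: (f6 ⊕ 04) ⊕ 53 = f2 ⊕ 53 = a1
byte 4: (8c ⊕ dc) ⊕ 41 = 50 ⊕ 41 = 11
byte 5: (e3 ⊕ 7d) ⊕ 47 = 9e ⊕ 47 = d9
byte 6: (f9 ⊕ fa) ⊕ 45 = 03 ⊕ 45 = 46
byte 7: (33 ⊕ 04) ⊕ 20 = 37 ⊕ 20 = 17
byte 8: (e3 ⊕ 68) ⊕ 72 = 8b ⊕ 72 = f9
byte 9: (db ⊕ 9e) ⊕ 65 = 45 ⊕ 65 = 20
byte 10: (f6 ⊕ 85) ⊕ 70 = 73 ⊕ 70 = 03
byte 11: (e5 ⊕ 84) ⊕ 6f = 61 ⊕ 6f = 0e

d69e67a111d94617f920030e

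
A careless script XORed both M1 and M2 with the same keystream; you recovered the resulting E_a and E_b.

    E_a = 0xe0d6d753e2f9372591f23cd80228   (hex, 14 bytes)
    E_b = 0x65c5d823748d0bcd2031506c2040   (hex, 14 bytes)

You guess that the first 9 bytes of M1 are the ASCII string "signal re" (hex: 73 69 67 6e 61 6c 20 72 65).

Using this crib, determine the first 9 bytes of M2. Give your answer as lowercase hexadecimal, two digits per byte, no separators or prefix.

First, E_a ⊕ E_b = (M1 ⊕ K) ⊕ (M2 ⊕ K) = M1 ⊕ M2, so the key drops out. Then M2 = (M1 ⊕ M2) ⊕ M1 over the first 9 bytes.
byte 0: (e0 xor 65) xor 73 = 85 xor 73 = f6
byte 1: (d6 xor c5) xor 69 = 13 xor 69 = 7a
byte 2: (d7 xor d8) xor 67 = 0f xor 67 = 68
byte 3: (53 xor 23) xor 6e = 70 xor 6e = 1e
byte 4: (e2 xor 74) xor 61 = 96 xor 61 = f7
byte 5: (f9 xor 8d) xor 6c = 74 xor 6c = 18
byte 6: (37 xor 0b) xor 20 = 3c xor 20 = 1c
byte 7: (25 xor cd) xor 72 = e8 xor 72 = 9a
byte 8: (91 xor 20) xor 65 = b1 xor 65 = d4

f67a681ef7181c9ad4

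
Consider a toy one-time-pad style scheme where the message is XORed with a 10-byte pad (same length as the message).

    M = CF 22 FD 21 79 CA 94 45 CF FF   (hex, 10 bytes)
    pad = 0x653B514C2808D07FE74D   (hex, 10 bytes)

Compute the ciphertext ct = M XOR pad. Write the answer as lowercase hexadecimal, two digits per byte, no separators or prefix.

aa19ac6d51c2443a28b2

XOR is its own inverse, so applying the key byte-wise gives the result directly.
cf ⊕ 65 = aa
22 ⊕ 3b = 19
fd ⊕ 51 = ac
21 ⊕ 4c = 6d
79 ⊕ 28 = 51
ca ⊕ 08 = c2
94 ⊕ d0 = 44
45 ⊕ 7f = 3a
cf ⊕ e7 = 28
ff ⊕ 4d = b2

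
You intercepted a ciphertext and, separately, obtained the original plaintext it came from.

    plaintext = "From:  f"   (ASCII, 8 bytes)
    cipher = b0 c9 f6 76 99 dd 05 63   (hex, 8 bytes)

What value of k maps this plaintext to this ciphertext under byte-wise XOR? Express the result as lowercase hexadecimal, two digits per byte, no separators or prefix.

Since cipher = plaintext ⊕ k, XORing both sides with plaintext gives k = plaintext ⊕ cipher.
byte 0: 46 XOR b0 = f6
byte 1: 72 XOR c9 = bb
byte 2: 6f XOR f6 = 99
byte 3: 6d XOR 76 = 1b
byte 4: 3a XOR 99 = a3
byte 5: 20 XOR dd = fd
byte 6: 20 XOR 05 = 25
byte 7: 66 XOR 63 = 05

f6bb991ba3fd2505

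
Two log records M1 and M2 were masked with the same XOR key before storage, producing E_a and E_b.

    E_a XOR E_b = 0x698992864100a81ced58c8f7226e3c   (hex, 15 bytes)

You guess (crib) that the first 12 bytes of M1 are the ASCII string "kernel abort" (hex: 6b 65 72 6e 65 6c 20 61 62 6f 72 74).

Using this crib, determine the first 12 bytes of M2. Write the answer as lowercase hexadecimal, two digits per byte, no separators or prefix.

Since E_a ⊕ E_b = M1 ⊕ M2, XORing with the guessed M1 bytes yields the corresponding M2 bytes: M2 = (E_a ⊕ E_b) ⊕ M1.
01101001 ^ 01101011 = 00000010
10001001 ^ 01100101 = 11101100
10010010 ^ 01110010 = 11100000
10000110 ^ 01101110 = 11101000
01000001 ^ 01100101 = 00100100
00000000 ^ 01101100 = 01101100
10101000 ^ 00100000 = 10001000
00011100 ^ 01100001 = 01111101
11101101 ^ 01100010 = 10001111
01011000 ^ 01101111 = 00110111
11001000 ^ 01110010 = 10111010
11110111 ^ 01110100 = 10000011

02ece0e8246c887d8f37ba83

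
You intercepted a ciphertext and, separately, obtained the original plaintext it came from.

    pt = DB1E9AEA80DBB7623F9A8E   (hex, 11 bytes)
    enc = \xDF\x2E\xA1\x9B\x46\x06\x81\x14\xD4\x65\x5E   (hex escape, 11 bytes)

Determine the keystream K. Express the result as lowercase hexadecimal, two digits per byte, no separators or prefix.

04303b71c6dd3676ebffd0

Since enc = pt ⊕ K, XORing both sides with pt gives K = pt ⊕ enc.
byte 0: 219 ^ 223 =   4
byte 1:  30 ^  46 =  48
byte 2: 154 ^ 161 =  59
byte 3: 234 ^ 155 = 113
byte 4: 128 ^  70 = 198
byte 5: 219 ^   6 = 221
byte 6: 183 ^ 129 =  54
byte 7:  98 ^  20 = 118
byte 8:  63 ^ 212 = 235
byte 9: 154 ^ 101 = 255
byte 10: 142 ^  94 = 208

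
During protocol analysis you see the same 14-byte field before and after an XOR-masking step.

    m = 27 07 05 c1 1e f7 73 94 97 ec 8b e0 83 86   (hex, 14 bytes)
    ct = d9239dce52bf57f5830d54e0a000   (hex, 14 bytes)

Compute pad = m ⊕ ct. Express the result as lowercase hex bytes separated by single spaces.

fe 24 98 0f 4c 48 24 61 14 e1 df 00 23 86

Since ct = m ⊕ pad, XORing both sides with m gives pad = m ⊕ ct.
 39 XOR 217 = 254
  7 XOR  35 =  36
  5 XOR 157 = 152
193 XOR 206 =  15
 30 XOR  82 =  76
247 XOR 191 =  72
115 XOR  87 =  36
148 XOR 245 =  97
151 XOR 131 =  20
236 XOR  13 = 225
139 XOR  84 = 223
224 XOR 224 =   0
131 XOR 160 =  35
134 XOR   0 = 134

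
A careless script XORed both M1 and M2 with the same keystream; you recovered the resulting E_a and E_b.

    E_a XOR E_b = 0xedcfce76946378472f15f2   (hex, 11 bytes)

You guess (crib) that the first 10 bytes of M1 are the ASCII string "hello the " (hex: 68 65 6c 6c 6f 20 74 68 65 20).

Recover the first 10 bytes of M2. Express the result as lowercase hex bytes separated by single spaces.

Since E_a ⊕ E_b = M1 ⊕ M2, XORing with the guessed M1 bytes yields the corresponding M2 bytes: M2 = (E_a ⊕ E_b) ⊕ M1.
ed ⊕ 68 = 85
cf ⊕ 65 = aa
ce ⊕ 6c = a2
76 ⊕ 6c = 1a
94 ⊕ 6f = fb
63 ⊕ 20 = 43
78 ⊕ 74 = 0c
47 ⊕ 68 = 2f
2f ⊕ 65 = 4a
15 ⊕ 20 = 35

85 aa a2 1a fb 43 0c 2f 4a 35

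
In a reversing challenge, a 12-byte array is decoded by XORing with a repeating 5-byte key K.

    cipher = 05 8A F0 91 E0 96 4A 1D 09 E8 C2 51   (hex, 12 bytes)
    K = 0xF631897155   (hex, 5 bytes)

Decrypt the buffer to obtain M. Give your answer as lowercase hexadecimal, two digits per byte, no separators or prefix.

f3bb79e0b5607b9478bd3460

The 5-byte key repeats, so the effective keystream is f6 31 89 71 55 f6 31 89 71 55 f6 31.
byte 0: 05 ^ f6 = f3
byte 1: 8a ^ 31 = bb
byte 2: f0 ^ 89 = 79
byte 3: 91 ^ 71 = e0
byte 4: e0 ^ 55 = b5
byte 5: 96 ^ f6 = 60
byte 6: 4a ^ 31 = 7b
byte 7: 1d ^ 89 = 94
byte 8: 09 ^ 71 = 78
byte 9: e8 ^ 55 = bd
byte 10: c2 ^ f6 = 34
byte 11: 51 ^ 31 = 60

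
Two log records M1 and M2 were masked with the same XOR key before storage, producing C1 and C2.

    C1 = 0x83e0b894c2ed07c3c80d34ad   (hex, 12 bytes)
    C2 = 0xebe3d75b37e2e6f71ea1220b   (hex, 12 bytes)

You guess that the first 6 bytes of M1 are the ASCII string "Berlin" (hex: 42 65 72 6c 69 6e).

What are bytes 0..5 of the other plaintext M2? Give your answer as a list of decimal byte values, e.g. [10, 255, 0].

First, C1 ⊕ C2 = (M1 ⊕ K) ⊕ (M2 ⊕ K) = M1 ⊕ M2, so the key drops out. Then M2 = (M1 ⊕ M2) ⊕ M1 over the first 6 bytes.
byte 0: (83 XOR eb) XOR 42 = 68 XOR 42 = 2a
byte 1: (e0 XOR e3) XOR 65 = 03 XOR 65 = 66
byte 2: (b8 XOR d7) XOR 72 = 6f XOR 72 = 1d
byte 3: (94 XOR 5b) XOR 6c = cf XOR 6c = a3
byte 4: (c2 XOR 37) XOR 69 = f5 XOR 69 = 9c
byte 5: (ed XOR e2) XOR 6e = 0f XOR 6e = 61

[42, 102, 29, 163, 156, 97]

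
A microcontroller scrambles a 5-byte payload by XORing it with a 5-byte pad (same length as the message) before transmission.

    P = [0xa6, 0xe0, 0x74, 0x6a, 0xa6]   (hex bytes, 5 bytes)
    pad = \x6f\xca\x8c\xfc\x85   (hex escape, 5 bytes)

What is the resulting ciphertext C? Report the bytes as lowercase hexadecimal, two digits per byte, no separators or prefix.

c92af89623

a6 ⊕ 6f = c9
e0 ⊕ ca = 2a
74 ⊕ 8c = f8
6a ⊕ fc = 96
a6 ⊕ 85 = 23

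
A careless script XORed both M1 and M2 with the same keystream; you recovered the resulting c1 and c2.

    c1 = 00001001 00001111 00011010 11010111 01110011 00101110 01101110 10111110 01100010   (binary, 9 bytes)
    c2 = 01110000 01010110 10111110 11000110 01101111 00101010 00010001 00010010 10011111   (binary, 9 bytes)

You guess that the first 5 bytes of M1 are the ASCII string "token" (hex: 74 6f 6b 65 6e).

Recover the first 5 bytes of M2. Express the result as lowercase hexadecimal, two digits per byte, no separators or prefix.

First, c1 ⊕ c2 = (M1 ⊕ K) ⊕ (M2 ⊕ K) = M1 ⊕ M2, so the key drops out. Then M2 = (M1 ⊕ M2) ⊕ M1 over the first 5 bytes.
byte 0: (09 ⊕ 70) ⊕ 74 = 79 ⊕ 74 = 0d
byte 1: (0f ⊕ 56) ⊕ 6f = 59 ⊕ 6f = 36
byte 2: (1a ⊕ be) ⊕ 6b = a4 ⊕ 6b = cf
byte 3: (d7 ⊕ c6) ⊕ 65 = 11 ⊕ 65 = 74
byte 4: (73 ⊕ 6f) ⊕ 6e = 1c ⊕ 6e = 72

0d36cf7472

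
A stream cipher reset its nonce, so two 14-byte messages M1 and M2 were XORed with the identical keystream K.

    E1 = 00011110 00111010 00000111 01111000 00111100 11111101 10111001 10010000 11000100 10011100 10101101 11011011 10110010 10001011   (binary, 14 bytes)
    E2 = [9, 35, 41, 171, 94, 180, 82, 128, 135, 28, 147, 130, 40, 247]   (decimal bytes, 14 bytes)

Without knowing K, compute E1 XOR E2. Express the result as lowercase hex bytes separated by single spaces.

E1 ⊕ E2 = (M1 ⊕ K) ⊕ (M2 ⊕ K) = M1 ⊕ M2 — the shared key cancels under XOR.
byte 0: 1e XOR 09 = 17
byte 1: 3a XOR 23 = 19
byte 2: 07 XOR 29 = 2e
byte 3: 78 XOR ab = d3
byte 4: 3c XOR 5e = 62
byte 5: fd XOR b4 = 49
byte 6: b9 XOR 52 = eb
byte 7: 90 XOR 80 = 10
byte 8: c4 XOR 87 = 43
byte 9: 9c XOR 1c = 80
byte 10: ad XOR 93 = 3e
byte 11: db XOR 82 = 59
byte 12: b2 XOR 28 = 9a
byte 13: 8b XOR f7 = 7c

17 19 2e d3 62 49 eb 10 43 80 3e 59 9a 7c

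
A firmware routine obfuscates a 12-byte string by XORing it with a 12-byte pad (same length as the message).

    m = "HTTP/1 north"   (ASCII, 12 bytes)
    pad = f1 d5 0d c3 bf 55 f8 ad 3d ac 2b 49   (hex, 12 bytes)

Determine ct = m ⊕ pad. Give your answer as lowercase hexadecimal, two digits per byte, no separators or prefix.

byte 0: 48 ^ f1 = b9
byte 1: 54 ^ d5 = 81
byte 2: 54 ^ 0d = 59
byte 3: 50 ^ c3 = 93
byte 4: 2f ^ bf = 90
byte 5: 31 ^ 55 = 64
byte 6: 20 ^ f8 = d8
byte 7: 6e ^ ad = c3
byte 8: 6f ^ 3d = 52
byte 9: 72 ^ ac = de
byte 10: 74 ^ 2b = 5f
byte 11: 68 ^ 49 = 21

b98159939064d8c352de5f21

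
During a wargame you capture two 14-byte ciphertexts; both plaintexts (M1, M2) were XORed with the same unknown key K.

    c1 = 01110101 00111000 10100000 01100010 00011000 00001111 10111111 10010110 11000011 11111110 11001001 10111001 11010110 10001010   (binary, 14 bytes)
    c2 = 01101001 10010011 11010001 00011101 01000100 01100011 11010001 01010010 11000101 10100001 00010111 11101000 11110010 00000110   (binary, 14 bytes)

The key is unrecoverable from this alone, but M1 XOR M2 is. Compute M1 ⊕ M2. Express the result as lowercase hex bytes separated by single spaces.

c1 ⊕ c2 = (M1 ⊕ K) ⊕ (M2 ⊕ K) = M1 ⊕ M2 — the shared key cancels under XOR.
byte 0: 75 ⊕ 69 = 1c
byte 1: 38 ⊕ 93 = ab
byte 2: a0 ⊕ d1 = 71
byte 3: 62 ⊕ 1d = 7f
byte 4: 18 ⊕ 44 = 5c
byte 5: 0f ⊕ 63 = 6c
byte 6: bf ⊕ d1 = 6e
byte 7: 96 ⊕ 52 = c4
byte 8: c3 ⊕ c5 = 06
byte 9: fe ⊕ a1 = 5f
byte 10: c9 ⊕ 17 = de
byte 11: b9 ⊕ e8 = 51
byte 12: d6 ⊕ f2 = 24
byte 13: 8a ⊕ 06 = 8c

1c ab 71 7f 5c 6c 6e c4 06 5f de 51 24 8c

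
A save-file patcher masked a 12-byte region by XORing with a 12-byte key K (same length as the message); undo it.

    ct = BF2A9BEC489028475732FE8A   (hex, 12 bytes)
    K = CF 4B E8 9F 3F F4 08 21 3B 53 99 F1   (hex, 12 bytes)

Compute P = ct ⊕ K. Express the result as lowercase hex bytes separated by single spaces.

70 61 73 73 77 64 20 66 6c 61 67 7b

bf xor cf = 70
2a xor 4b = 61
9b xor e8 = 73
ec xor 9f = 73
48 xor 3f = 77
90 xor f4 = 64
28 xor 08 = 20
47 xor 21 = 66
57 xor 3b = 6c
32 xor 53 = 61
fe xor 99 = 67
8a xor f1 = 7b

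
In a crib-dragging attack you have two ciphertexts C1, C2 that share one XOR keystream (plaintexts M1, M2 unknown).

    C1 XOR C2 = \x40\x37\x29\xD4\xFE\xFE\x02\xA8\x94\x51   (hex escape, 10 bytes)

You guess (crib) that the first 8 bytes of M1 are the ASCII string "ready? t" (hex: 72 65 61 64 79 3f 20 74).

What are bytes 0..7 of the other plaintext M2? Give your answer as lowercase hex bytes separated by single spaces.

32 52 48 b0 87 c1 22 dc

Since C1 ⊕ C2 = M1 ⊕ M2, XORing with the guessed M1 bytes yields the corresponding M2 bytes: M2 = (C1 ⊕ C2) ⊕ M1.
01000000 XOR 01110010 = 00110010
00110111 XOR 01100101 = 01010010
00101001 XOR 01100001 = 01001000
11010100 XOR 01100100 = 10110000
11111110 XOR 01111001 = 10000111
11111110 XOR 00111111 = 11000001
00000010 XOR 00100000 = 00100010
10101000 XOR 01110100 = 11011100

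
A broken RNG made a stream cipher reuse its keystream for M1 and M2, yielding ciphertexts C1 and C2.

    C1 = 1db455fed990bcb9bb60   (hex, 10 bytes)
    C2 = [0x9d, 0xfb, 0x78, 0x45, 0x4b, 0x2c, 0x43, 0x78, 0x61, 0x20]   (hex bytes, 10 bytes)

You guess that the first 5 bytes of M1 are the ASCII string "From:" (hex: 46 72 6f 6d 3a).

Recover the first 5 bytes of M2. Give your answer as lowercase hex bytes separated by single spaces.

First, C1 ⊕ C2 = (M1 ⊕ K) ⊕ (M2 ⊕ K) = M1 ⊕ M2, so the key drops out. Then M2 = (M1 ⊕ M2) ⊕ M1 over the first 5 bytes.
byte 0: (1d ⊕ 9d) ⊕ 46 = 80 ⊕ 46 = c6
byte 1: (b4 ⊕ fb) ⊕ 72 = 4f ⊕ 72 = 3d
byte 2: (55 ⊕ 78) ⊕ 6f = 2d ⊕ 6f = 42
byte 3: (fe ⊕ 45) ⊕ 6d = bb ⊕ 6d = d6
byte 4: (d9 ⊕ 4b) ⊕ 3a = 92 ⊕ 3a = a8

c6 3d 42 d6 a8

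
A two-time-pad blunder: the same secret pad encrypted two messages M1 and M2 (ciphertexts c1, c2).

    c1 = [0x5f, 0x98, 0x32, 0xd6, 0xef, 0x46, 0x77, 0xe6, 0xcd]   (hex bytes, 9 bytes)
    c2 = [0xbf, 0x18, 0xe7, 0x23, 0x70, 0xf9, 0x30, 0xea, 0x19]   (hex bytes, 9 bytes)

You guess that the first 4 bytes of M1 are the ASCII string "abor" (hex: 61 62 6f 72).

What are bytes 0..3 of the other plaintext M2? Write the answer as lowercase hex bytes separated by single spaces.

81 e2 ba 87

First, c1 ⊕ c2 = (M1 ⊕ K) ⊕ (M2 ⊕ K) = M1 ⊕ M2, so the key drops out. Then M2 = (M1 ⊕ M2) ⊕ M1 over the first 4 bytes.
byte 0: (5f XOR bf) XOR 61 = e0 XOR 61 = 81
byte 1: (98 XOR 18) XOR 62 = 80 XOR 62 = e2
byte 2: (32 XOR e7) XOR 6f = d5 XOR 6f = ba
byte 3: (d6 XOR 23) XOR 72 = f5 XOR 72 = 87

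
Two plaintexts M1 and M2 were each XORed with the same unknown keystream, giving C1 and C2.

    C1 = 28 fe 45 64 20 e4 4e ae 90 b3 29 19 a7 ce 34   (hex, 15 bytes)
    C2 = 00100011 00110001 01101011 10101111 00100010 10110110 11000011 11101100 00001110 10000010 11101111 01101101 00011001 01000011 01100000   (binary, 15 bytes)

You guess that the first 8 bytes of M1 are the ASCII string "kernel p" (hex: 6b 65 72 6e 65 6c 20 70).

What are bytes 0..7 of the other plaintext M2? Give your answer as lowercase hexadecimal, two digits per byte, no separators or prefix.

60aa5ca5673ead32

First, C1 ⊕ C2 = (M1 ⊕ K) ⊕ (M2 ⊕ K) = M1 ⊕ M2, so the key drops out. Then M2 = (M1 ⊕ M2) ⊕ M1 over the first 8 bytes.
byte 0: (28 ⊕ 23) ⊕ 6b = 0b ⊕ 6b = 60
byte 1: (fe ⊕ 31) ⊕ 65 = cf ⊕ 65 = aa
byte 2: (45 ⊕ 6b) ⊕ 72 = 2e ⊕ 72 = 5c
byte 3: (64 ⊕ af) ⊕ 6e = cb ⊕ 6e = a5
byte 4: (20 ⊕ 22) ⊕ 65 = 02 ⊕ 65 = 67
byte 5: (e4 ⊕ b6) ⊕ 6c = 52 ⊕ 6c = 3e
byte 6: (4e ⊕ c3) ⊕ 20 = 8d ⊕ 20 = ad
byte 7: (ae ⊕ ec) ⊕ 70 = 42 ⊕ 70 = 32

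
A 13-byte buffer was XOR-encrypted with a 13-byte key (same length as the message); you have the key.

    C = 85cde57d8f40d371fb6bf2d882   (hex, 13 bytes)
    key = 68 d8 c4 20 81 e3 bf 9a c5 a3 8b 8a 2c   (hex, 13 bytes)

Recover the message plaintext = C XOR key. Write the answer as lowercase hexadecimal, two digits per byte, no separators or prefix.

ed15215d0ea36ceb3ec87952ae

85 xor 68 = ed
cd xor d8 = 15
e5 xor c4 = 21
7d xor 20 = 5d
8f xor 81 = 0e
40 xor e3 = a3
d3 xor bf = 6c
71 xor 9a = eb
fb xor c5 = 3e
6b xor a3 = c8
f2 xor 8b = 79
d8 xor 8a = 52
82 xor 2c = ae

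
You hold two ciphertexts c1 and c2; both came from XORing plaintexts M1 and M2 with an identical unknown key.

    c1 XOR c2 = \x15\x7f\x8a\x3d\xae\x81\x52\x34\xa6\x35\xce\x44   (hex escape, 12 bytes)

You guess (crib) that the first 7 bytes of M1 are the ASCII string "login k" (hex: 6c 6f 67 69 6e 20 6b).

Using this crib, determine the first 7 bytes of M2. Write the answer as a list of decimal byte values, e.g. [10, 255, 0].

[121, 16, 237, 84, 192, 161, 57]

Since c1 ⊕ c2 = M1 ⊕ M2, XORing with the guessed M1 bytes yields the corresponding M2 bytes: M2 = (c1 ⊕ c2) ⊕ M1.
 21 XOR 108 = 121
127 XOR 111 =  16
138 XOR 103 = 237
 61 XOR 105 =  84
174 XOR 110 = 192
129 XOR  32 = 161
 82 XOR 107 =  57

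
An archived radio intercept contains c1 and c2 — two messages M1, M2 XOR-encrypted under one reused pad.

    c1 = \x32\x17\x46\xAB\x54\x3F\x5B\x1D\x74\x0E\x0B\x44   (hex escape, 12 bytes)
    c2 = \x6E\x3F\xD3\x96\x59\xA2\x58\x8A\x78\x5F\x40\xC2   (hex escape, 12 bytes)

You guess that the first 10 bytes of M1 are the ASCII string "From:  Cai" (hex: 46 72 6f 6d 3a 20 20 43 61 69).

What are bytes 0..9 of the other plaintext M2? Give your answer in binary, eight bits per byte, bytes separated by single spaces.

00011010 01011010 11111010 01010000 00110111 10111101 00100011 11010100 01101101 00111000

First, c1 ⊕ c2 = (M1 ⊕ K) ⊕ (M2 ⊕ K) = M1 ⊕ M2, so the key drops out. Then M2 = (M1 ⊕ M2) ⊕ M1 over the first 10 bytes.
byte 0: (32 ⊕ 6e) ⊕ 46 = 5c ⊕ 46 = 1a
byte 1: (17 ⊕ 3f) ⊕ 72 = 28 ⊕ 72 = 5a
byte 2: (46 ⊕ d3) ⊕ 6f = 95 ⊕ 6f = fa
byte 3: (ab ⊕ 96) ⊕ 6d = 3d ⊕ 6d = 50
byte 4: (54 ⊕ 59) ⊕ 3a = 0d ⊕ 3a = 37
byte 5: (3f ⊕ a2) ⊕ 20 = 9d ⊕ 20 = bd
byte 6: (5b ⊕ 58) ⊕ 20 = 03 ⊕ 20 = 23
byte 7: (1d ⊕ 8a) ⊕ 43 = 97 ⊕ 43 = d4
byte 8: (74 ⊕ 78) ⊕ 61 = 0c ⊕ 61 = 6d
byte 9: (0e ⊕ 5f) ⊕ 69 = 51 ⊕ 69 = 38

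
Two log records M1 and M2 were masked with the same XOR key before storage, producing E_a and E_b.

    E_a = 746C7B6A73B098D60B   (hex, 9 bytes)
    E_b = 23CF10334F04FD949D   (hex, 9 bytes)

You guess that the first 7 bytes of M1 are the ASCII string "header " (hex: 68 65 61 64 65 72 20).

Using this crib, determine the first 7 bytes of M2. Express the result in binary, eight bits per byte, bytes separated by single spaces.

First, E_a ⊕ E_b = (M1 ⊕ K) ⊕ (M2 ⊕ K) = M1 ⊕ M2, so the key drops out. Then M2 = (M1 ⊕ M2) ⊕ M1 over the first 7 bytes.
byte 0: (74 XOR 23) XOR 68 = 57 XOR 68 = 3f
byte 1: (6c XOR cf) XOR 65 = a3 XOR 65 = c6
byte 2: (7b XOR 10) XOR 61 = 6b XOR 61 = 0a
byte 3: (6a XOR 33) XOR 64 = 59 XOR 64 = 3d
byte 4: (73 XOR 4f) XOR 65 = 3c XOR 65 = 59
byte 5: (b0 XOR 04) XOR 72 = b4 XOR 72 = c6
byte 6: (98 XOR fd) XOR 20 = 65 XOR 20 = 45

00111111 11000110 00001010 00111101 01011001 11000110 01000101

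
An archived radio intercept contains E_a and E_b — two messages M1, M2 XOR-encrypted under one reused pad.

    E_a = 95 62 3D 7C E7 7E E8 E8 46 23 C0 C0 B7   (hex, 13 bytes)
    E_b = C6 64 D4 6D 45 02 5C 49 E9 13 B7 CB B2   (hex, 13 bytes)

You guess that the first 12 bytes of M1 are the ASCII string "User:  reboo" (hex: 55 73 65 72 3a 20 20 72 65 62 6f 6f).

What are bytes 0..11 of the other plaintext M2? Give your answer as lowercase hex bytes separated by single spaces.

06 75 8c 63 98 5c 94 d3 ca 52 18 64

First, E_a ⊕ E_b = (M1 ⊕ K) ⊕ (M2 ⊕ K) = M1 ⊕ M2, so the key drops out. Then M2 = (M1 ⊕ M2) ⊕ M1 over the first 12 bytes.
byte 0: (95 XOR c6) XOR 55 = 53 XOR 55 = 06
byte 1: (62 XOR 64) XOR 73 = 06 XOR 73 = 75
byte 2: (3d XOR d4) XOR 65 = e9 XOR 65 = 8c
byte 3: (7c XOR 6d) XOR 72 = 11 XOR 72 = 63
byte 4: (e7 XOR 45) XOR 3a = a2 XOR 3a = 98
byte 5: (7e XOR 02) XOR 20 = 7c XOR 20 = 5c
byte 6: (e8 XOR 5c) XOR 20 = b4 XOR 20 = 94
byte 7: (e8 XOR 49) XOR 72 = a1 XOR 72 = d3
byte 8: (46 XOR e9) XOR 65 = af XOR 65 = ca
byte 9: (23 XOR 13) XOR 62 = 30 XOR 62 = 52
byte 10: (c0 XOR b7) XOR 6f = 77 XOR 6f = 18
byte 11: (c0 XOR cb) XOR 6f = 0b XOR 6f = 64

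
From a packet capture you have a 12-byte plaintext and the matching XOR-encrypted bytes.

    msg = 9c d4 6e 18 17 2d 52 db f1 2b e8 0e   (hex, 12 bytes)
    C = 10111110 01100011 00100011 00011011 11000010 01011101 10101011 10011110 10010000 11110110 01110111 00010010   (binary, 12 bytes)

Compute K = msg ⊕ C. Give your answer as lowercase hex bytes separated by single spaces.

22 b7 4d 03 d5 70 f9 45 61 dd 9f 1c

Since C = msg ⊕ K, XORing both sides with msg gives K = msg ⊕ C.
156 XOR 190 =  34
212 XOR  99 = 183
110 XOR  35 =  77
 24 XOR  27 =   3
 23 XOR 194 = 213
 45 XOR  93 = 112
 82 XOR 171 = 249
219 XOR 158 =  69
241 XOR 144 =  97
 43 XOR 246 = 221
232 XOR 119 = 159
 14 XOR  18 =  28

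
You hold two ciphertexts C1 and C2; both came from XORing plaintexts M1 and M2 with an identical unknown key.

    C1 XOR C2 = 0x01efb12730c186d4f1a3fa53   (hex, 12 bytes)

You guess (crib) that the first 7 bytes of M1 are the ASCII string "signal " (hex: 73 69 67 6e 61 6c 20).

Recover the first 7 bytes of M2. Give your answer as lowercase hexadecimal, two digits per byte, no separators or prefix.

Since C1 ⊕ C2 = M1 ⊕ M2, XORing with the guessed M1 bytes yields the corresponding M2 bytes: M2 = (C1 ⊕ C2) ⊕ M1.
01 ⊕ 73 = 72
ef ⊕ 69 = 86
b1 ⊕ 67 = d6
27 ⊕ 6e = 49
30 ⊕ 61 = 51
c1 ⊕ 6c = ad
86 ⊕ 20 = a6

7286d64951ada6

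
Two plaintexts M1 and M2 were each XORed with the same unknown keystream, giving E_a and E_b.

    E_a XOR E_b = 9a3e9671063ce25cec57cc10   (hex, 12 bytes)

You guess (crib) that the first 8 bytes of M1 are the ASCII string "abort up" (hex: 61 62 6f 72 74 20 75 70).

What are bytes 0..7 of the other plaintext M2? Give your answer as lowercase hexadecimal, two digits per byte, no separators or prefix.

Since E_a ⊕ E_b = M1 ⊕ M2, XORing with the guessed M1 bytes yields the corresponding M2 bytes: M2 = (E_a ⊕ E_b) ⊕ M1.
9a ⊕ 61 = fb
3e ⊕ 62 = 5c
96 ⊕ 6f = f9
71 ⊕ 72 = 03
06 ⊕ 74 = 72
3c ⊕ 20 = 1c
e2 ⊕ 75 = 97
5c ⊕ 70 = 2c

fb5cf903721c972c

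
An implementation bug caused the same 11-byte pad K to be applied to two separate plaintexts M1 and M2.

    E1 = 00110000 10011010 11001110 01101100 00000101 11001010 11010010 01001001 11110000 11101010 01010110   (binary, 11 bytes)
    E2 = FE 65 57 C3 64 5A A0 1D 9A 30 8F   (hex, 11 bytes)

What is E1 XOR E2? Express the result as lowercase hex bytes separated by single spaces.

E1 ⊕ E2 = (M1 ⊕ K) ⊕ (M2 ⊕ K) = M1 ⊕ M2 — the shared key cancels under XOR.
30 XOR fe = ce
9a XOR 65 = ff
ce XOR 57 = 99
6c XOR c3 = af
05 XOR 64 = 61
ca XOR 5a = 90
d2 XOR a0 = 72
49 XOR 1d = 54
f0 XOR 9a = 6a
ea XOR 30 = da
56 XOR 8f = d9

ce ff 99 af 61 90 72 54 6a da d9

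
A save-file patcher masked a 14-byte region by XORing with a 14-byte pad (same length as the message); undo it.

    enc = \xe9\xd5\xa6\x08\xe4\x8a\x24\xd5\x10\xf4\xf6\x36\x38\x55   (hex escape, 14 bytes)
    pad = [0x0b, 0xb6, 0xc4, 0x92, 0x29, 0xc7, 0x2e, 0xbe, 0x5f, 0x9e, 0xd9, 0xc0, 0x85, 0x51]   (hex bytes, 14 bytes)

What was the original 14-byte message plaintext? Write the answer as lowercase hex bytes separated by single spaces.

11101001 ⊕ 00001011 = 11100010
11010101 ⊕ 10110110 = 01100011
10100110 ⊕ 11000100 = 01100010
00001000 ⊕ 10010010 = 10011010
11100100 ⊕ 00101001 = 11001101
10001010 ⊕ 11000111 = 01001101
00100100 ⊕ 00101110 = 00001010
11010101 ⊕ 10111110 = 01101011
00010000 ⊕ 01011111 = 01001111
11110100 ⊕ 10011110 = 01101010
11110110 ⊕ 11011001 = 00101111
00110110 ⊕ 11000000 = 11110110
00111000 ⊕ 10000101 = 10111101
01010101 ⊕ 01010001 = 00000100

e2 63 62 9a cd 4d 0a 6b 4f 6a 2f f6 bd 04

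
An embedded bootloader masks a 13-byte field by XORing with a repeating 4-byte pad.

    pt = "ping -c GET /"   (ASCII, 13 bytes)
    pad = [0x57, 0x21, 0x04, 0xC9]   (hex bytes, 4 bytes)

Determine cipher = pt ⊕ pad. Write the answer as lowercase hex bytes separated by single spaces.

The 4-byte key repeats, so the effective keystream is 57 21 04 c9 57 21 04 c9 57 21 04 c9 57.
byte 0: 70 XOR 57 = 27
byte 1: 69 XOR 21 = 48
byte 2: 6e XOR 04 = 6a
byte 3: 67 XOR c9 = ae
byte 4: 20 XOR 57 = 77
byte 5: 2d XOR 21 = 0c
byte 6: 63 XOR 04 = 67
byte 7: 20 XOR c9 = e9
byte 8: 47 XOR 57 = 10
byte 9: 45 XOR 21 = 64
byte 10: 54 XOR 04 = 50
byte 11: 20 XOR c9 = e9
byte 12: 2f XOR 57 = 78

27 48 6a ae 77 0c 67 e9 10 64 50 e9 78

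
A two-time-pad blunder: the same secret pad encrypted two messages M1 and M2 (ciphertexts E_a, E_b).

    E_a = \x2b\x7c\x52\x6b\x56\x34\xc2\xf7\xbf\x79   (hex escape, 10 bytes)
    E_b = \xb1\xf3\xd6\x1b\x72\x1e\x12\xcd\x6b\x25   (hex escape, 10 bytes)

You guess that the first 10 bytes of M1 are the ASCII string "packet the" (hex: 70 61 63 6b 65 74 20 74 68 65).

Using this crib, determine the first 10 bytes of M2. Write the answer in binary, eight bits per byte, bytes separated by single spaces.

First, E_a ⊕ E_b = (M1 ⊕ K) ⊕ (M2 ⊕ K) = M1 ⊕ M2, so the key drops out. Then M2 = (M1 ⊕ M2) ⊕ M1 over the first 10 bytes.
byte 0: (2b ⊕ b1) ⊕ 70 = 9a ⊕ 70 = ea
byte 1: (7c ⊕ f3) ⊕ 61 = 8f ⊕ 61 = ee
byte 2: (52 ⊕ d6) ⊕ 63 = 84 ⊕ 63 = e7
byte 3: (6b ⊕ 1b) ⊕ 6b = 70 ⊕ 6b = 1b
byte 4: (56 ⊕ 72) ⊕ 65 = 24 ⊕ 65 = 41
byte 5: (34 ⊕ 1e) ⊕ 74 = 2a ⊕ 74 = 5e
byte 6: (c2 ⊕ 12) ⊕ 20 = d0 ⊕ 20 = f0
byte 7: (f7 ⊕ cd) ⊕ 74 = 3a ⊕ 74 = 4e
byte 8: (bf ⊕ 6b) ⊕ 68 = d4 ⊕ 68 = bc
byte 9: (79 ⊕ 25) ⊕ 65 = 5c ⊕ 65 = 39

11101010 11101110 11100111 00011011 01000001 01011110 11110000 01001110 10111100 00111001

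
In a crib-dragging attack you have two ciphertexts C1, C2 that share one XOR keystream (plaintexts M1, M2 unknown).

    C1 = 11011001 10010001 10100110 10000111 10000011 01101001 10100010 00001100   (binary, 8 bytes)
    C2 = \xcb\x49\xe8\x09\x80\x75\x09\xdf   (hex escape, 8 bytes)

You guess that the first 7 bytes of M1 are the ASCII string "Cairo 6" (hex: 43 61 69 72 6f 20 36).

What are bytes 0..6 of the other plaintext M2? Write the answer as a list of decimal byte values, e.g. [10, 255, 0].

[81, 185, 39, 252, 108, 60, 157]

First, C1 ⊕ C2 = (M1 ⊕ K) ⊕ (M2 ⊕ K) = M1 ⊕ M2, so the key drops out. Then M2 = (M1 ⊕ M2) ⊕ M1 over the first 7 bytes.
byte 0: (d9 xor cb) xor 43 = 12 xor 43 = 51
byte 1: (91 xor 49) xor 61 = d8 xor 61 = b9
byte 2: (a6 xor e8) xor 69 = 4e xor 69 = 27
byte 3: (87 xor 09) xor 72 = 8e xor 72 = fc
byte 4: (83 xor 80) xor 6f = 03 xor 6f = 6c
byte 5: (69 xor 75) xor 20 = 1c xor 20 = 3c
byte 6: (a2 xor 09) xor 36 = ab xor 36 = 9d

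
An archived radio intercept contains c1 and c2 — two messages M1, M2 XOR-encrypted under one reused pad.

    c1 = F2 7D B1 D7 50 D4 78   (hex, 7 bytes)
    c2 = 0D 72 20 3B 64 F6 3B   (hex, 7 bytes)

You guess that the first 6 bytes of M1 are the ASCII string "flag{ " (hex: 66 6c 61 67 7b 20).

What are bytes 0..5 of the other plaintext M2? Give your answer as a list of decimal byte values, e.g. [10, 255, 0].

First, c1 ⊕ c2 = (M1 ⊕ K) ⊕ (M2 ⊕ K) = M1 ⊕ M2, so the key drops out. Then M2 = (M1 ⊕ M2) ⊕ M1 over the first 6 bytes.
byte 0: (f2 XOR 0d) XOR 66 = ff XOR 66 = 99
byte 1: (7d XOR 72) XOR 6c = 0f XOR 6c = 63
byte 2: (b1 XOR 20) XOR 61 = 91 XOR 61 = f0
byte 3: (d7 XOR 3b) XOR 67 = ec XOR 67 = 8b
byte 4: (50 XOR 64) XOR 7b = 34 XOR 7b = 4f
byte 5: (d4 XOR f6) XOR 20 = 22 XOR 20 = 02

[153, 99, 240, 139, 79, 2]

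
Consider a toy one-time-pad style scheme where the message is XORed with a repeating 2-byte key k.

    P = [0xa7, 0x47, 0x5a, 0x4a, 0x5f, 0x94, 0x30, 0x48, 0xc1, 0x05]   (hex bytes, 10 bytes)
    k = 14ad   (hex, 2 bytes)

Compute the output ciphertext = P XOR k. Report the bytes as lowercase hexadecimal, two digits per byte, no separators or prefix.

The 2-byte key repeats, so the effective keystream is 14 ad 14 ad 14 ad 14 ad 14 ad.
byte 0: 10100111 XOR 00010100 = 10110011
byte 1: 01000111 XOR 10101101 = 11101010
byte 2: 01011010 XOR 00010100 = 01001110
byte 3: 01001010 XOR 10101101 = 11100111
byte 4: 01011111 XOR 00010100 = 01001011
byte 5: 10010100 XOR 10101101 = 00111001
byte 6: 00110000 XOR 00010100 = 00100100
byte 7: 01001000 XOR 10101101 = 11100101
byte 8: 11000001 XOR 00010100 = 11010101
byte 9: 00000101 XOR 10101101 = 10101000

b3ea4ee74b3924e5d5a8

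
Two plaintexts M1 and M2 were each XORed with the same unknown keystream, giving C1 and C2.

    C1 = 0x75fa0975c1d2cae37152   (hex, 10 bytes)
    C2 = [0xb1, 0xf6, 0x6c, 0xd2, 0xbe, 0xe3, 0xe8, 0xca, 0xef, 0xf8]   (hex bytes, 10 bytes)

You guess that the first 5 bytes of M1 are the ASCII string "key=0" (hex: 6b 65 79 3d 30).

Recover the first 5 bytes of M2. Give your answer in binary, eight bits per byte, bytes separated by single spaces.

First, C1 ⊕ C2 = (M1 ⊕ K) ⊕ (M2 ⊕ K) = M1 ⊕ M2, so the key drops out. Then M2 = (M1 ⊕ M2) ⊕ M1 over the first 5 bytes.
byte 0: (75 XOR b1) XOR 6b = c4 XOR 6b = af
byte 1: (fa XOR f6) XOR 65 = 0c XOR 65 = 69
byte 2: (09 XOR 6c) XOR 79 = 65 XOR 79 = 1c
byte 3: (75 XOR d2) XOR 3d = a7 XOR 3d = 9a
byte 4: (c1 XOR be) XOR 30 = 7f XOR 30 = 4f

10101111 01101001 00011100 10011010 01001111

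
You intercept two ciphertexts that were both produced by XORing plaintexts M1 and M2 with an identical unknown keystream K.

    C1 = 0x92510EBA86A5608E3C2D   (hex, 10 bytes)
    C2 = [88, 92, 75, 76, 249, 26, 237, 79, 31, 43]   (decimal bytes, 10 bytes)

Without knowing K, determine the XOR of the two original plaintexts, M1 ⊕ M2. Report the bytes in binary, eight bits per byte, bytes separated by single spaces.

C1 ⊕ C2 = (M1 ⊕ K) ⊕ (M2 ⊕ K) = M1 ⊕ M2 — the shared key cancels under XOR.
92 ⊕ 58 = ca
51 ⊕ 5c = 0d
0e ⊕ 4b = 45
ba ⊕ 4c = f6
86 ⊕ f9 = 7f
a5 ⊕ 1a = bf
60 ⊕ ed = 8d
8e ⊕ 4f = c1
3c ⊕ 1f = 23
2d ⊕ 2b = 06

11001010 00001101 01000101 11110110 01111111 10111111 10001101 11000001 00100011 00000110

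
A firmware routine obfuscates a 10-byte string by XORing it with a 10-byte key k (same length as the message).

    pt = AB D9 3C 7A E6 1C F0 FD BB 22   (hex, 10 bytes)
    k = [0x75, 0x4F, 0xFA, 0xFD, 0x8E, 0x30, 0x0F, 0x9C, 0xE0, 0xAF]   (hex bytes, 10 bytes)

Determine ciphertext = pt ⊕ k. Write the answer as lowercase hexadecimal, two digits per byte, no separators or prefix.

ab xor 75 = de
d9 xor 4f = 96
3c xor fa = c6
7a xor fd = 87
e6 xor 8e = 68
1c xor 30 = 2c
f0 xor 0f = ff
fd xor 9c = 61
bb xor e0 = 5b
22 xor af = 8d

de96c687682cff615b8d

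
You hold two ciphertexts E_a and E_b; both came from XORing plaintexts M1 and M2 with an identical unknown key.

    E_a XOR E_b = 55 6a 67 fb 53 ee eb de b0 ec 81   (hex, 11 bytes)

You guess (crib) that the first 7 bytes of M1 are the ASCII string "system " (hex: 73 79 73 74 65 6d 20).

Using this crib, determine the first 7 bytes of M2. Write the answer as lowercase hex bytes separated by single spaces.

Since E_a ⊕ E_b = M1 ⊕ M2, XORing with the guessed M1 bytes yields the corresponding M2 bytes: M2 = (E_a ⊕ E_b) ⊕ M1.
byte 0: 55 xor 73 = 26
byte 1: 6a xor 79 = 13
byte 2: 67 xor 73 = 14
byte 3: fb xor 74 = 8f
byte 4: 53 xor 65 = 36
byte 5: ee xor 6d = 83
byte 6: eb xor 20 = cb

26 13 14 8f 36 83 cb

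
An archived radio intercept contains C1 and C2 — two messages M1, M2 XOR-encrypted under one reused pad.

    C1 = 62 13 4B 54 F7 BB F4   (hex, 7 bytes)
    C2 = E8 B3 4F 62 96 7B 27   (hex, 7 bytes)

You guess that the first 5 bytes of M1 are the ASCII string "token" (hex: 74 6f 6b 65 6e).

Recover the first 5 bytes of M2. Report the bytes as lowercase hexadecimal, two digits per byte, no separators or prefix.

First, C1 ⊕ C2 = (M1 ⊕ K) ⊕ (M2 ⊕ K) = M1 ⊕ M2, so the key drops out. Then M2 = (M1 ⊕ M2) ⊕ M1 over the first 5 bytes.
byte 0: (62 xor e8) xor 74 = 8a xor 74 = fe
byte 1: (13 xor b3) xor 6f = a0 xor 6f = cf
byte 2: (4b xor 4f) xor 6b = 04 xor 6b = 6f
byte 3: (54 xor 62) xor 65 = 36 xor 65 = 53
byte 4: (f7 xor 96) xor 6e = 61 xor 6e = 0f

fecf6f530f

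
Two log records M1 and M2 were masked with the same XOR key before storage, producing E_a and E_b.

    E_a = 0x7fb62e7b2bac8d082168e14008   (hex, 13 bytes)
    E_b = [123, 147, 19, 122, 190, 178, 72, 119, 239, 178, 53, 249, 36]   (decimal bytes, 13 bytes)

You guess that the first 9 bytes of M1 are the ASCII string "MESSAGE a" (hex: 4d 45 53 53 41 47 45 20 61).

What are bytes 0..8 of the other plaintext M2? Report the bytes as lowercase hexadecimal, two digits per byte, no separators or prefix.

49606e52d459805faf

First, E_a ⊕ E_b = (M1 ⊕ K) ⊕ (M2 ⊕ K) = M1 ⊕ M2, so the key drops out. Then M2 = (M1 ⊕ M2) ⊕ M1 over the first 9 bytes.
byte 0: (7f XOR 7b) XOR 4d = 04 XOR 4d = 49
byte 1: (b6 XOR 93) XOR 45 = 25 XOR 45 = 60
byte 2: (2e XOR 13) XOR 53 = 3d XOR 53 = 6e
byte 3: (7b XOR 7a) XOR 53 = 01 XOR 53 = 52
byte 4: (2b XOR be) XOR 41 = 95 XOR 41 = d4
byte 5: (ac XOR b2) XOR 47 = 1e XOR 47 = 59
byte 6: (8d XOR 48) XOR 45 = c5 XOR 45 = 80
byte 7: (08 XOR 77) XOR 20 = 7f XOR 20 = 5f
byte 8: (21 XOR ef) XOR 61 = ce XOR 61 = af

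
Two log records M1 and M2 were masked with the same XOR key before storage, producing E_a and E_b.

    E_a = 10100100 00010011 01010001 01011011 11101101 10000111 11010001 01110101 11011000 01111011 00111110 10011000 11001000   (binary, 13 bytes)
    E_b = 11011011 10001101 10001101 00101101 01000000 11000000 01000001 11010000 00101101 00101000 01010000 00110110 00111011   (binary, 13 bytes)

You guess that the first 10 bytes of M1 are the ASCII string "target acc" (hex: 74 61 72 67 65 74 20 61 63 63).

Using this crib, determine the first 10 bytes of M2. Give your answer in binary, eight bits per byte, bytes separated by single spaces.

00001011 11111111 10101110 00010001 11001000 00110011 10110000 11000100 10010110 00110000

First, E_a ⊕ E_b = (M1 ⊕ K) ⊕ (M2 ⊕ K) = M1 ⊕ M2, so the key drops out. Then M2 = (M1 ⊕ M2) ⊕ M1 over the first 10 bytes.
byte 0: (a4 ⊕ db) ⊕ 74 = 7f ⊕ 74 = 0b
byte 1: (13 ⊕ 8d) ⊕ 61 = 9e ⊕ 61 = ff
byte 2: (51 ⊕ 8d) ⊕ 72 = dc ⊕ 72 = ae
byte 3: (5b ⊕ 2d) ⊕ 67 = 76 ⊕ 67 = 11
byte 4: (ed ⊕ 40) ⊕ 65 = ad ⊕ 65 = c8
byte 5: (87 ⊕ c0) ⊕ 74 = 47 ⊕ 74 = 33
byte 6: (d1 ⊕ 41) ⊕ 20 = 90 ⊕ 20 = b0
byte 7: (75 ⊕ d0) ⊕ 61 = a5 ⊕ 61 = c4
byte 8: (d8 ⊕ 2d) ⊕ 63 = f5 ⊕ 63 = 96
byte 9: (7b ⊕ 28) ⊕ 63 = 53 ⊕ 63 = 30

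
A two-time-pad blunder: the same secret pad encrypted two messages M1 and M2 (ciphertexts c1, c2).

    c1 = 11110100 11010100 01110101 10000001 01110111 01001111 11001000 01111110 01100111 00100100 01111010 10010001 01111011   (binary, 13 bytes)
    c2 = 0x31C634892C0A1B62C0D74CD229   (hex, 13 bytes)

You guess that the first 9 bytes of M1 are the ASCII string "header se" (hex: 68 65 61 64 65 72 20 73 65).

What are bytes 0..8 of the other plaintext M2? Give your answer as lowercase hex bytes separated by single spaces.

First, c1 ⊕ c2 = (M1 ⊕ K) ⊕ (M2 ⊕ K) = M1 ⊕ M2, so the key drops out. Then M2 = (M1 ⊕ M2) ⊕ M1 over the first 9 bytes.
byte 0: (f4 ⊕ 31) ⊕ 68 = c5 ⊕ 68 = ad
byte 1: (d4 ⊕ c6) ⊕ 65 = 12 ⊕ 65 = 77
byte 2: (75 ⊕ 34) ⊕ 61 = 41 ⊕ 61 = 20
byte 3: (81 ⊕ 89) ⊕ 64 = 08 ⊕ 64 = 6c
byte 4: (77 ⊕ 2c) ⊕ 65 = 5b ⊕ 65 = 3e
byte 5: (4f ⊕ 0a) ⊕ 72 = 45 ⊕ 72 = 37
byte 6: (c8 ⊕ 1b) ⊕ 20 = d3 ⊕ 20 = f3
byte 7: (7e ⊕ 62) ⊕ 73 = 1c ⊕ 73 = 6f
byte 8: (67 ⊕ c0) ⊕ 65 = a7 ⊕ 65 = c2

ad 77 20 6c 3e 37 f3 6f c2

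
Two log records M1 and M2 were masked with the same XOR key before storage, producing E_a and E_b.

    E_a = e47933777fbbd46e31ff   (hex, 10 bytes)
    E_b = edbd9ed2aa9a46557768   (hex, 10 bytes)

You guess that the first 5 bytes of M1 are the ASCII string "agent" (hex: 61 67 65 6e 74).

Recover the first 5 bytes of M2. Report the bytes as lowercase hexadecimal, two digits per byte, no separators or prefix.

First, E_a ⊕ E_b = (M1 ⊕ K) ⊕ (M2 ⊕ K) = M1 ⊕ M2, so the key drops out. Then M2 = (M1 ⊕ M2) ⊕ M1 over the first 5 bytes.
byte 0: (e4 xor ed) xor 61 = 09 xor 61 = 68
byte 1: (79 xor bd) xor 67 = c4 xor 67 = a3
byte 2: (33 xor 9e) xor 65 = ad xor 65 = c8
byte 3: (77 xor d2) xor 6e = a5 xor 6e = cb
byte 4: (7f xor aa) xor 74 = d5 xor 74 = a1

68a3c8cba1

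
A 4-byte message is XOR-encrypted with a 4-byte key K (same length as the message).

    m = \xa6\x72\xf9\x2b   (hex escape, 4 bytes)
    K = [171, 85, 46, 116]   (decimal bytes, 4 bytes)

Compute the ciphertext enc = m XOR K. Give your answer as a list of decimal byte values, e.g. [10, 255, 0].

[13, 39, 215, 95]

a6 ⊕ ab = 0d
72 ⊕ 55 = 27
f9 ⊕ 2e = d7
2b ⊕ 74 = 5f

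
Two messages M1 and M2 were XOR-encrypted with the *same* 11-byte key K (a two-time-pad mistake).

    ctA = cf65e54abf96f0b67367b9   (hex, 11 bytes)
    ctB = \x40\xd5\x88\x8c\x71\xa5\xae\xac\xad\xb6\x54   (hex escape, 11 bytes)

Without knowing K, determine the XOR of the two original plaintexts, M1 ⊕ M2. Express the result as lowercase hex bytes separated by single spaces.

ctA ⊕ ctB = (M1 ⊕ K) ⊕ (M2 ⊕ K) = M1 ⊕ M2 — the shared key cancels under XOR.
cf XOR 40 = 8f
65 XOR d5 = b0
e5 XOR 88 = 6d
4a XOR 8c = c6
bf XOR 71 = ce
96 XOR a5 = 33
f0 XOR ae = 5e
b6 XOR ac = 1a
73 XOR ad = de
67 XOR b6 = d1
b9 XOR 54 = ed

8f b0 6d c6 ce 33 5e 1a de d1 ed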